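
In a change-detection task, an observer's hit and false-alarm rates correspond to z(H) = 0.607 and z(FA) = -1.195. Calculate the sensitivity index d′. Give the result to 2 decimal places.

d' = z(H) − z(FA) = 0.607 − (-1.195) = 1.802

d′ = 1.80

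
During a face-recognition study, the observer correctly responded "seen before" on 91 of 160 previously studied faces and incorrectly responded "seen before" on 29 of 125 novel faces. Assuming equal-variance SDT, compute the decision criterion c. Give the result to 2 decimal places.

c = 0.28

H = 91/160 = 0.5687
FA = 29/125 = 0.2320
z(H) = 0.173
z(FA) = -0.732
c = −½·[z(H) + z(FA)] = −0.5 × (0.173 + (-0.732)) = 0.2795
c > 0: the observer has a conservative response bias.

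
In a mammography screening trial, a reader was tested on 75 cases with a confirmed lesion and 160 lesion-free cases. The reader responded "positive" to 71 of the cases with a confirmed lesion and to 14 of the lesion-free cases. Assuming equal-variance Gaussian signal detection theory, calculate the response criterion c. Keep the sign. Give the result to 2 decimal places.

c = -0.13

H = 71/75 = 0.9467
FA = 14/160 = 0.0875
z(H) = 1.6137
z(FA) = -1.3563
c = −½·[z(H) + z(FA)] = −0.5 × (1.6137 + (-1.3563)) = -0.1287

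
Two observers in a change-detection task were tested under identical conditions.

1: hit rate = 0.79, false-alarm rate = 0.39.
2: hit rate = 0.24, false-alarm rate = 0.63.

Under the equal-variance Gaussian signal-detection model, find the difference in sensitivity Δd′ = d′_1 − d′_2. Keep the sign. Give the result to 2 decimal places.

1: z(0.79) = 0.806, z(0.39) = -0.279, d' = 1.085
2: z(0.24) = -0.706, z(0.63) = 0.332, d' = -1.038
Δd' = d'_1 − d'_2 = 1.085 − (-1.038) = 2.123
1 has the higher sensitivity.

Δd′ = 2.12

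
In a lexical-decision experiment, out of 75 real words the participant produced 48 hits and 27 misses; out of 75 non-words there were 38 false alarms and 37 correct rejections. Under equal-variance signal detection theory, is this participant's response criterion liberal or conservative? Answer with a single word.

liberal

z(H) = 0.358, z(FA) = 0.017
c = −½·(z(H) + z(FA)) = -0.1875
c < 0 → liberal criterion (biased toward responding “yes”).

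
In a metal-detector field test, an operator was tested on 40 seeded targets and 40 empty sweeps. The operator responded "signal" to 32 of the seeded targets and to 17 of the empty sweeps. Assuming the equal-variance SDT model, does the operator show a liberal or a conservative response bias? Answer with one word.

liberal

z(H) = 0.842, z(FA) = -0.189
c = −½·(z(H) + z(FA)) = -0.3265
c < 0 → liberal criterion (biased toward responding “yes”).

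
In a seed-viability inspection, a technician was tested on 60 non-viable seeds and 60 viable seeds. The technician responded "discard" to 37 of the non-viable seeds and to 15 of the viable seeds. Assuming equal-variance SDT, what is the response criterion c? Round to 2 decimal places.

H = 37/60 = 0.6167
FA = 15/60 = 0.2500
Φ⁻¹(H) = 0.2968
Φ⁻¹(FA) = -0.6745
c = −½·[z(H) + z(FA)] = −0.5 × (0.2968 + (-0.6745)) = 0.18885
c > 0: the technician has a conservative response bias.

c = 0.19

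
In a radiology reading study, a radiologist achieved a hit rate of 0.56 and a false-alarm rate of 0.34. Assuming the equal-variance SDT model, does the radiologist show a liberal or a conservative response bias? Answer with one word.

conservative

z(H) = 0.151, z(FA) = -0.412
c = −½·(z(H) + z(FA)) = 0.1305
c > 0 → conservative criterion (biased toward responding “no”).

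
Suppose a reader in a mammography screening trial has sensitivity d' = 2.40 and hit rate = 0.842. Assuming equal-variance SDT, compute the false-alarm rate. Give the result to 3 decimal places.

z(hit rate) = z(0.842) = 1.0027
z(FA) = z(H) − d' = 1.0027 − 2.40 = -1.3973
false-alarm rate = Φ(-1.3973) = 0.0812

false-alarm rate = 0.081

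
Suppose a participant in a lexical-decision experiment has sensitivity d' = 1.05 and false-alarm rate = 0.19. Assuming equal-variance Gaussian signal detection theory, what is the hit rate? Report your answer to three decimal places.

hit rate = 0.568

z(false-alarm rate) = z(0.19) = -0.8779
z(H) = z(FA) + d' = -0.8779 + 1.05 = 0.1721
hit rate = Φ(0.1721) = 0.5683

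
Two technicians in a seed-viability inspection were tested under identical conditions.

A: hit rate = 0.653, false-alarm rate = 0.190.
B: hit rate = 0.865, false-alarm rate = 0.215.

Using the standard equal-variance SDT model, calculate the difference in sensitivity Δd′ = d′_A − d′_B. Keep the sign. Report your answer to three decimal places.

Δd′ = -0.621

A: z(0.653) = 0.3934, z(0.190) = -0.8779, d' = 1.2713
B: z(0.865) = 1.1031, z(0.215) = -0.7892, d' = 1.8923
Δd' = d'_A − d'_B = 1.2713 − 1.8923 = -0.6210
B has the higher sensitivity.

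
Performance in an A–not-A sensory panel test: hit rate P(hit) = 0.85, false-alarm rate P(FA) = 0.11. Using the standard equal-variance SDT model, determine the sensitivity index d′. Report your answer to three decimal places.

z(H) = z(0.85) = 1.0364
z(FA) = z(0.11) = -1.2265
d' = z(H) − z(FA) = 1.0364 − (-1.2265) = 2.2629

d′ = 2.263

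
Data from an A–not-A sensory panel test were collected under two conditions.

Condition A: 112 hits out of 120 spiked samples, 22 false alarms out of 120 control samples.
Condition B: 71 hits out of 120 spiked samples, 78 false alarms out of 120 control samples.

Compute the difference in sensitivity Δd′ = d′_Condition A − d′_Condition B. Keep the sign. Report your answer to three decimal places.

Condition A: z(0.9333) = 1.5008, z(0.1833) = -0.9029, d' = 2.4037
Condition B: z(0.5917) = 0.2319, z(0.6500) = 0.3853, d' = -0.1534
Δd' = d'_Condition A − d'_Condition B = 2.4037 − (-0.1534) = 2.5571
Condition A has the higher sensitivity.

Δd′ = 2.557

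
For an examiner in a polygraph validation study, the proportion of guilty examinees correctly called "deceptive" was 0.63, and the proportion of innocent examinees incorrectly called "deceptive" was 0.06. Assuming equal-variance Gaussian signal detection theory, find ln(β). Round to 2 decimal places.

ln β = 1.15

Φ⁻¹(H) = 0.332
Φ⁻¹(FA) = -1.555
ln β = −½·[z(H)² − z(FA)²] = −0.5 × (0.110 − 2.418) = 1.154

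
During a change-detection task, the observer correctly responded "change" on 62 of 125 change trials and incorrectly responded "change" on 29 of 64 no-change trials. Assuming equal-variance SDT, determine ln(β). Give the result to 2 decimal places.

H = 62/125 = 0.4960
FA = 29/64 = 0.4531
z(0.4960) = -0.010, z(0.4531) = -0.118
ln β = −½·[z(H)² − z(FA)²] = −0.5 × (0.000 − 0.014) = 0.007

ln β = 0.01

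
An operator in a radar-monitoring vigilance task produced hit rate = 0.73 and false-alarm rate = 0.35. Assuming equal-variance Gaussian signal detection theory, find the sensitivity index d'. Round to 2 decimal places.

d' = 1.00

z(0.73) = 0.613, z(0.35) = -0.385
d' = z(H) − z(FA) = 0.613 − (-0.385) = 0.998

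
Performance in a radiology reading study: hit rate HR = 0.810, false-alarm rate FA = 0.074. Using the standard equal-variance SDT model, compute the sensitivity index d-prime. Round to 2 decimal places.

d-prime = 2.32

z(H) = 0.8779
z(FA) = -1.4466
d' = z(H) − z(FA) = 0.8779 − (-1.4466) = 2.3245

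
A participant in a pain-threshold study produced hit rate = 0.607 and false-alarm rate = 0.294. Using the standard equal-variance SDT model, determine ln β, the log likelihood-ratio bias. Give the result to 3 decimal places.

z(0.607) = 0.2715, z(0.294) = -0.5417
ln β = −½·[z(H)² − z(FA)²] = −0.5 × (0.0737 − 0.2934) = 0.10985

ln β = 0.110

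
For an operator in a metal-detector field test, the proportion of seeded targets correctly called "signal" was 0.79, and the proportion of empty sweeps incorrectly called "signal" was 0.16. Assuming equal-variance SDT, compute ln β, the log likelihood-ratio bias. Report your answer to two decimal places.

Φ⁻¹(H) = 0.806
Φ⁻¹(FA) = -0.994
ln β = −½·[z(H)² − z(FA)²] = −0.5 × (0.650 − 0.988) = 0.169

ln β = 0.17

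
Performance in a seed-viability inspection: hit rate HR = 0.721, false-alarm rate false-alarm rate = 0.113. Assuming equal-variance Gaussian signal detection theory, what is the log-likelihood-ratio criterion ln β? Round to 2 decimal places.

z(H) = z(0.721) = 0.586
z(FA) = z(0.113) = -1.211
ln β = −½·[z(H)² − z(FA)²] = −0.5 × (0.343 − 1.467) = 0.562

ln β = 0.56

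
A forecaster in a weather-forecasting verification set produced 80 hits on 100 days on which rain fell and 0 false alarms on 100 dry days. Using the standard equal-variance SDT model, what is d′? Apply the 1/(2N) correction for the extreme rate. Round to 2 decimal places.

d′ = 3.42

The false-alarm rate is 0/100 = 0, so apply the 1/(2N) correction: FA → 1/(2·100) = 0.00500.
z(H) = z(0.80000) = 0.842
z(FA) = z(0.00500) = -2.576
d' = 0.842 − (-2.576) = 3.418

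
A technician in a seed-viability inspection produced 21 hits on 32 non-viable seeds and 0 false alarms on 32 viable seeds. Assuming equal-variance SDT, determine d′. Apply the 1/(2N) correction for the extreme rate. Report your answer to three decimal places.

d′ = 2.556

The false-alarm rate is 0/32 = 0, so apply the 1/(2N) correction: FA → 1/(2·32) = 0.01562.
z(H) = z(0.65625) = 0.4023
z(FA) = z(0.01562) = -2.1540
d' = 0.4023 − (-2.1540) = 2.5563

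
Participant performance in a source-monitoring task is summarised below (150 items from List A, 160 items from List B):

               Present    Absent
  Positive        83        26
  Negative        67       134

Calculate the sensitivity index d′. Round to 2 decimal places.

d′ = 1.12

H = 83/150 = 0.5533
FA = 26/160 = 0.1625
z(0.5533) = 0.134, z(0.1625) = -0.984
d' = z(H) − z(FA) = 0.134 − (-0.984) = 1.118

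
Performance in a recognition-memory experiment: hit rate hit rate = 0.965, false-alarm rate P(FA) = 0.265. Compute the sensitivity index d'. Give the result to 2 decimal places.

Φ⁻¹(0.965) = 1.812, Φ⁻¹(0.265) = -0.628
d' = z(H) − z(FA) = 1.812 − (-0.628) = 2.440

d' = 2.44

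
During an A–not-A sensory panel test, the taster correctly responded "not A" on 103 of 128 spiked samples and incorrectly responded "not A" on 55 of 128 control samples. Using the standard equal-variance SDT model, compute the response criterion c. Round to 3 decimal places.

H = 103/128 = 0.8047
FA = 55/128 = 0.4297
Φ⁻¹(0.8047) = 0.8585, Φ⁻¹(0.4297) = -0.1771
c = −½·[z(H) + z(FA)] = −0.5 × (0.8585 + (-0.1771)) = -0.3407
c < 0: the taster has a liberal response bias.

c = -0.341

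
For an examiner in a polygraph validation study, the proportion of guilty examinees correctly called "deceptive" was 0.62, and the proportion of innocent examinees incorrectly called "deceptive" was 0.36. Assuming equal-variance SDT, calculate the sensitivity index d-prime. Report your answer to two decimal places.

d-prime = 0.66

Φ⁻¹(H) = 0.3055
Φ⁻¹(FA) = -0.3585
d' = z(H) − z(FA) = 0.3055 − (-0.3585) = 0.6640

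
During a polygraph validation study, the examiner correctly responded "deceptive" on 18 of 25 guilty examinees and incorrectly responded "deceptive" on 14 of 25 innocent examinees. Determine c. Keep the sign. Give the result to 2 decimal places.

c = -0.37

H = 18/25 = 0.7200
FA = 14/25 = 0.5600
z(H) = 0.5828
z(FA) = 0.1510
c = −½·[z(H) + z(FA)] = −0.5 × (0.5828 + 0.1510) = -0.3669
c < 0: the examiner has a liberal response bias.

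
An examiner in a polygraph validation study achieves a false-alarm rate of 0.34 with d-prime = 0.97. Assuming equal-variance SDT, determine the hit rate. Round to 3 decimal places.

hit rate = 0.711

z(false-alarm rate) = z(0.34) = -0.4125
z(H) = z(FA) + d' = -0.4125 + 0.97 = 0.5575
hit rate = Φ(0.5575) = 0.7114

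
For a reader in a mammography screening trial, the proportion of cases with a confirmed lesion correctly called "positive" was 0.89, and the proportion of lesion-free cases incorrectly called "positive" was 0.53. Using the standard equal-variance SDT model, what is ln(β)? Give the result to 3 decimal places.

ln β = -0.749

z(0.89) = 1.2265, z(0.53) = 0.0753
ln β = −½·[z(H)² − z(FA)²] = −0.5 × (1.5043 − 0.0057) = -0.7493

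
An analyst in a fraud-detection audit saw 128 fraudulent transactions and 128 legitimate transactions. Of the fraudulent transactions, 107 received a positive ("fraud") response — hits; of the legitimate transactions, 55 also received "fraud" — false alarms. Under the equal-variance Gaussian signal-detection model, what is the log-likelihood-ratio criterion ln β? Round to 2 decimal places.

H = 107/128 = 0.8359
FA = 55/128 = 0.4297
z(0.8359) = 0.978, z(0.4297) = -0.177
ln β = −½·[z(H)² − z(FA)²] = −0.5 × (0.956 − 0.031) = -0.4625

ln β = -0.46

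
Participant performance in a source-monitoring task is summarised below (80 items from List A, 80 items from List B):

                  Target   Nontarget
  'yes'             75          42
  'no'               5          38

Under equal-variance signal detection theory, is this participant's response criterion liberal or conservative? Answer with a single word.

liberal

z(H) = 1.534, z(FA) = 0.063
c = −½·(z(H) + z(FA)) = -0.7985
c < 0 → liberal criterion (biased toward responding “yes”).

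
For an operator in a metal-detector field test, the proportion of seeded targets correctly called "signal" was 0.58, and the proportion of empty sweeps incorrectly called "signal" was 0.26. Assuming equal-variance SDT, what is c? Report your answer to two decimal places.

c = 0.22

z(H) = 0.2019
z(FA) = -0.6433
c = −½·[z(H) + z(FA)] = −0.5 × (0.2019 + (-0.6433)) = 0.2207
c > 0: the operator has a conservative response bias.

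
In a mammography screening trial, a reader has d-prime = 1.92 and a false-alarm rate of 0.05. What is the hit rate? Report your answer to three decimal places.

z(false-alarm rate) = z(0.05) = -1.6449
z(H) = z(FA) + d' = -1.6449 + 1.92 = 0.2751
hit rate = Φ(0.2751) = 0.6084

hit rate = 0.608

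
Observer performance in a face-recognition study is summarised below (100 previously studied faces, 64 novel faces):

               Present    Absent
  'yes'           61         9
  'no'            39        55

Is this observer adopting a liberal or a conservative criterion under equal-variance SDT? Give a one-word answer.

conservative

z(H) = 0.279, z(FA) = -1.078
c = −½·(z(H) + z(FA)) = 0.3995
c > 0 → conservative criterion (biased toward responding “no”).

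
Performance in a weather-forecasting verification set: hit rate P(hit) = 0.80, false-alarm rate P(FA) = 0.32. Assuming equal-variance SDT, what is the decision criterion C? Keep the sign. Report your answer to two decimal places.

z(H) = 0.8416
z(FA) = -0.4677
c = −½·[z(H) + z(FA)] = −0.5 × (0.8416 + (-0.4677)) = -0.18695
c < 0: the forecaster has a liberal response bias.

C = -0.19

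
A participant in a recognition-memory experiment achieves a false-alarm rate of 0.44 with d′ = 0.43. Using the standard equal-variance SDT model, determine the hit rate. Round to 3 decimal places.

hit rate = 0.610

z(false-alarm rate) = z(0.44) = -0.1510
z(H) = z(FA) + d' = -0.1510 + 0.43 = 0.2790
hit rate = Φ(0.2790) = 0.6099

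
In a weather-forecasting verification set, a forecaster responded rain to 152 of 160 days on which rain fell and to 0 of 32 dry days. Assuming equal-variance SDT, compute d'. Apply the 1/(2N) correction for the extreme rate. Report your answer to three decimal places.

The false-alarm rate is 0/32 = 0, so apply the 1/(2N) correction: FA → 1/(2·32) = 0.01562.
z(H) = z(0.95000) = 1.6449
z(FA) = z(0.01562) = -2.1540
d' = 1.6449 − (-2.1540) = 3.7989

d' = 3.799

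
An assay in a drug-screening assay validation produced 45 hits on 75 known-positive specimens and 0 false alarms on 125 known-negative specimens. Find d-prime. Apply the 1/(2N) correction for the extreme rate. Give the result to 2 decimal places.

d-prime = 2.91

The false-alarm rate is 0/125 = 0, so apply the 1/(2N) correction: FA → 1/(2·125) = 0.00400.
z(H) = z(0.60000) = 0.253
z(FA) = z(0.00400) = -2.652
d' = 0.253 − (-2.652) = 2.905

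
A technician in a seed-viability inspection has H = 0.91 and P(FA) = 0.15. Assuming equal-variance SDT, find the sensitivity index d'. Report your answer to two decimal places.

d' = 2.38

z(0.91) = 1.3408, z(0.15) = -1.0364
d' = z(H) − z(FA) = 1.3408 − (-1.0364) = 2.3772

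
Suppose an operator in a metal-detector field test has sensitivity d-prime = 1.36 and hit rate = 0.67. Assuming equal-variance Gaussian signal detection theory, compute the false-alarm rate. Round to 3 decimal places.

false-alarm rate = 0.179

z(hit rate) = z(0.67) = 0.4399
z(FA) = z(H) − d' = 0.4399 − 1.36 = -0.9201
false-alarm rate = Φ(-0.9201) = 0.1788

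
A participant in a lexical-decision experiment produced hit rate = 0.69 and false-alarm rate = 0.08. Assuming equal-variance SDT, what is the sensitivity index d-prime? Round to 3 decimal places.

Φ⁻¹(H) = 0.4959
Φ⁻¹(FA) = -1.4051
d' = z(H) − z(FA) = 0.4959 − (-1.4051) = 1.9010

d-prime = 1.901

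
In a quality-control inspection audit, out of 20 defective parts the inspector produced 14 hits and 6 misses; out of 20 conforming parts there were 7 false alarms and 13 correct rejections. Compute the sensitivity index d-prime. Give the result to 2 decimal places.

d-prime = 0.91

H = 14/20 = 0.7000
FA = 7/20 = 0.3500
Φ⁻¹(H) = 0.524
Φ⁻¹(FA) = -0.385
d' = z(H) − z(FA) = 0.524 − (-0.385) = 0.909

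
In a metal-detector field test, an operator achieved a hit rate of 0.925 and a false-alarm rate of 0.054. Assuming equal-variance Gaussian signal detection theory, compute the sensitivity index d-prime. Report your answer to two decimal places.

z(0.925) = 1.4395, z(0.054) = -1.6072
d' = z(H) − z(FA) = 1.4395 − (-1.6072) = 3.0467

d-prime = 3.05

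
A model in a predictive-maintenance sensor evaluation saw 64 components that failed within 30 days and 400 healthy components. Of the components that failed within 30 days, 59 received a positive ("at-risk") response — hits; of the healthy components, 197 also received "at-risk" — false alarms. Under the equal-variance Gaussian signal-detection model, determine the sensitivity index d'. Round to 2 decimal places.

d' = 1.44

H = 59/64 = 0.9219
FA = 197/400 = 0.4925
Φ⁻¹(H) = 1.418
Φ⁻¹(FA) = -0.019
d' = z(H) − z(FA) = 1.418 − (-0.019) = 1.437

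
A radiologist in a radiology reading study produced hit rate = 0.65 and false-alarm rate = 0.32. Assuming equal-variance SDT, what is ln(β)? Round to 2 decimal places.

Φ⁻¹(H) = Φ⁻¹(0.65) = 0.385
Φ⁻¹(FA) = Φ⁻¹(0.32) = -0.468
ln β = −½·[z(H)² − z(FA)²] = −0.5 × (0.148 − 0.219) = 0.0355

ln β = 0.04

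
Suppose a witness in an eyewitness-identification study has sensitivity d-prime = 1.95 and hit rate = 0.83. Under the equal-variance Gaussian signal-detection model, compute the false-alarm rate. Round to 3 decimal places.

false-alarm rate = 0.160

z(hit rate) = z(0.83) = 0.9542
z(FA) = z(H) − d' = 0.9542 − 1.95 = -0.9958
false-alarm rate = Φ(-0.9958) = 0.1597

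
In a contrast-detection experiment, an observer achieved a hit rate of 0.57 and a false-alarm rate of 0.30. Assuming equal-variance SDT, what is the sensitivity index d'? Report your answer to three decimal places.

d' = 0.701

z(H) = z(0.57) = 0.1764
z(FA) = z(0.30) = -0.5244
d' = z(H) − z(FA) = 0.1764 − (-0.5244) = 0.7008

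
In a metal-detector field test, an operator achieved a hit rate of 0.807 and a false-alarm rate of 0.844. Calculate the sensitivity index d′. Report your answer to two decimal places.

d′ = -0.14

Φ⁻¹(H) = Φ⁻¹(0.807) = 0.8669
Φ⁻¹(FA) = Φ⁻¹(0.844) = 1.0110
d' = z(H) − z(FA) = 0.8669 − 1.0110 = -0.1441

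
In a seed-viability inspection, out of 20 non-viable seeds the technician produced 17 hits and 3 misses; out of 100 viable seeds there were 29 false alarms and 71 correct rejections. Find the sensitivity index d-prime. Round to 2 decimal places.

H = 17/20 = 0.8500
FA = 29/100 = 0.2900
z(H) = z(0.8500) = 1.036
z(FA) = z(0.2900) = -0.553
d' = z(H) − z(FA) = 1.036 − (-0.553) = 1.589

d-prime = 1.59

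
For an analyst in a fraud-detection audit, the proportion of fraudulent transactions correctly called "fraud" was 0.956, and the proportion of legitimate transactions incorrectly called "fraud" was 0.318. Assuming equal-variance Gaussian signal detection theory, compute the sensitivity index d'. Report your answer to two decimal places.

d' = 2.18

z(0.956) = 1.706, z(0.318) = -0.473
d' = z(H) − z(FA) = 1.706 − (-0.473) = 2.179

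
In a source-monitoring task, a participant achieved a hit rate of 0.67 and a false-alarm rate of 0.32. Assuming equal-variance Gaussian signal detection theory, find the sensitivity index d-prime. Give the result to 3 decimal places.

z(H) = 0.4399
z(FA) = -0.4677
d' = z(H) − z(FA) = 0.4399 − (-0.4677) = 0.9076

d-prime = 0.908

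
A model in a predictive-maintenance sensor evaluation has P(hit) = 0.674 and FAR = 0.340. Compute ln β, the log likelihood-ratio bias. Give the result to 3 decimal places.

Φ⁻¹(H) = 0.4510
Φ⁻¹(FA) = -0.4125
ln β = −½·[z(H)² − z(FA)²] = −0.5 × (0.2034 − 0.1702) = -0.0166

ln β = -0.017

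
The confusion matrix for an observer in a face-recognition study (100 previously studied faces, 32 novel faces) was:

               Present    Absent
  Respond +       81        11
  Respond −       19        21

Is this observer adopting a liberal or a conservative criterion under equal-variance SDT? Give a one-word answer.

z(H) = 0.878, z(FA) = -0.402
c = −½·(z(H) + z(FA)) = -0.238
c < 0 → liberal criterion (biased toward responding “yes”).

liberal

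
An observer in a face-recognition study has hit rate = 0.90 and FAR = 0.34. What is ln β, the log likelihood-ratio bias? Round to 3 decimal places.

ln β = -0.736

z(H) = 1.2816
z(FA) = -0.4125
ln β = −½·[z(H)² − z(FA)²] = −0.5 × (1.6425 − 0.1702) = -0.73615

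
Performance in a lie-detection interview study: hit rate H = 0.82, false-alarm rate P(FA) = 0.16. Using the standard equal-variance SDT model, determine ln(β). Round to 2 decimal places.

Φ⁻¹(H) = Φ⁻¹(0.82) = 0.915
Φ⁻¹(FA) = Φ⁻¹(0.16) = -0.994
ln β = −½·[z(H)² − z(FA)²] = −0.5 × (0.837 − 0.988) = 0.0755

ln β = 0.08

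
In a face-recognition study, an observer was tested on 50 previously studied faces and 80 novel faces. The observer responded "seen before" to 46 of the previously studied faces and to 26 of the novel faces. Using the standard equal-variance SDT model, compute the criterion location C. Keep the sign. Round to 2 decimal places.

C = -0.48

H = 46/50 = 0.9200
FA = 26/80 = 0.3250
Φ⁻¹(H) = Φ⁻¹(0.9200) = 1.4051
Φ⁻¹(FA) = Φ⁻¹(0.3250) = -0.4538
c = −½·[z(H) + z(FA)] = −0.5 × (1.4051 + (-0.4538)) = -0.47565
c < 0: the observer has a liberal response bias.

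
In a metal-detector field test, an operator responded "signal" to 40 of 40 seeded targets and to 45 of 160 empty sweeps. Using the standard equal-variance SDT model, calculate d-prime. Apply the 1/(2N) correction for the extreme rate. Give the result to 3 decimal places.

The hit rate is 40/40 = 1, so apply the 1/(2N) correction: H → 1 − 1/(2·40) = 0.98750.
z(H) = z(0.98750) = 2.2414
z(FA) = z(0.28125) = -0.5791
d' = 2.2414 − (-0.5791) = 2.8205

d-prime = 2.821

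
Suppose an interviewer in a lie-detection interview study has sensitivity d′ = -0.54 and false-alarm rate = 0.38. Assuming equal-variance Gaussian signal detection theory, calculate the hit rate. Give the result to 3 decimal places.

hit rate = 0.199

z(false-alarm rate) = z(0.38) = -0.3055
z(H) = z(FA) + d' = -0.3055 + (-0.54) = -0.8455
hit rate = Φ(-0.8455) = 0.1989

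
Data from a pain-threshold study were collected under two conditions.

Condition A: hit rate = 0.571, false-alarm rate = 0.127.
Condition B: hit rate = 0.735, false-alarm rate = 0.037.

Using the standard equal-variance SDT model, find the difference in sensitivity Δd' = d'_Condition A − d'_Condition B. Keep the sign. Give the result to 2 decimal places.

Condition A: z(0.571) = 0.179, z(0.127) = -1.141, d' = 1.320
Condition B: z(0.735) = 0.628, z(0.037) = -1.787, d' = 2.415
Δd' = d'_Condition A − d'_Condition B = 1.320 − 2.415 = -1.095
Condition B has the higher sensitivity.

Δd' = -1.10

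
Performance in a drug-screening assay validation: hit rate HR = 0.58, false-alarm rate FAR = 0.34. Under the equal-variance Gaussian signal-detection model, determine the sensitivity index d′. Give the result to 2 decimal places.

d′ = 0.61

Φ⁻¹(H) = 0.2019
Φ⁻¹(FA) = -0.4125
d' = z(H) − z(FA) = 0.2019 − (-0.4125) = 0.6144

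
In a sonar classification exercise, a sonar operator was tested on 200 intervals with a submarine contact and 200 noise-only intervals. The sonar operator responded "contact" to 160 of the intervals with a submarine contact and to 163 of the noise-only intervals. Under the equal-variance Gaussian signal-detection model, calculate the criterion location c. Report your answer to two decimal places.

c = -0.87

H = 160/200 = 0.8000
FA = 163/200 = 0.8150
Φ⁻¹(H) = Φ⁻¹(0.8000) = 0.8416
Φ⁻¹(FA) = Φ⁻¹(0.8150) = 0.8965
c = −½·[z(H) + z(FA)] = −0.5 × (0.8416 + 0.8965) = -0.86905
c < 0: the sonar operator has a liberal response bias.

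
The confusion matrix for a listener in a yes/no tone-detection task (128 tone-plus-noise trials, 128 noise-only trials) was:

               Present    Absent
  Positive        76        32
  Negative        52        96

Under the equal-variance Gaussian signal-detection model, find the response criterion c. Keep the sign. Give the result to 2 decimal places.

H = 76/128 = 0.5938
FA = 32/128 = 0.2500
z(H) = z(0.5938) = 0.2373
z(FA) = z(0.2500) = -0.6745
c = −½·[z(H) + z(FA)] = −0.5 × (0.2373 + (-0.6745)) = 0.2186
c > 0: the listener has a conservative response bias.

c = 0.22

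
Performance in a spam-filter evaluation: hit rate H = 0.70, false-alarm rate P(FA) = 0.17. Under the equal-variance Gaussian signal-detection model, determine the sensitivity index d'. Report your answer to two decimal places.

z(0.70) = 0.5244, z(0.17) = -0.9542
d' = z(H) − z(FA) = 0.5244 − (-0.9542) = 1.4786

d' = 1.48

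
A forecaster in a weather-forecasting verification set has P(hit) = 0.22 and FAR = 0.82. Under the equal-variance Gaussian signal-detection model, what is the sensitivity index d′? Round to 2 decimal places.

z(H) = z(0.22) = -0.772
z(FA) = z(0.82) = 0.915
d' = z(H) − z(FA) = -0.772 − 0.915 = -1.687

d′ = -1.69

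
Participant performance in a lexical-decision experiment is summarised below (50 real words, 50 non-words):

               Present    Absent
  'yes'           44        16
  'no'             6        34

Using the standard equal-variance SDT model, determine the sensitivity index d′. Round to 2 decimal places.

d′ = 1.64

H = 44/50 = 0.8800
FA = 16/50 = 0.3200
Φ⁻¹(0.8800) = 1.175, Φ⁻¹(0.3200) = -0.468
d' = z(H) − z(FA) = 1.175 − (-0.468) = 1.643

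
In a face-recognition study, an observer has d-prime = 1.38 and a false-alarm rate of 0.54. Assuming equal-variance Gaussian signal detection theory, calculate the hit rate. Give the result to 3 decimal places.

hit rate = 0.931

z(false-alarm rate) = z(0.54) = 0.1004
z(H) = z(FA) + d' = 0.1004 + 1.38 = 1.4804
hit rate = Φ(1.4804) = 0.9306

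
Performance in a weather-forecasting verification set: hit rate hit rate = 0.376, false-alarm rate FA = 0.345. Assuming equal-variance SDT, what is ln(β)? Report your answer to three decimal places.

z(H) = z(0.376) = -0.3160
z(FA) = z(0.345) = -0.3989
ln β = −½·[z(H)² − z(FA)²] = −0.5 × (0.0999 − 0.1591) = 0.0296

ln β = 0.030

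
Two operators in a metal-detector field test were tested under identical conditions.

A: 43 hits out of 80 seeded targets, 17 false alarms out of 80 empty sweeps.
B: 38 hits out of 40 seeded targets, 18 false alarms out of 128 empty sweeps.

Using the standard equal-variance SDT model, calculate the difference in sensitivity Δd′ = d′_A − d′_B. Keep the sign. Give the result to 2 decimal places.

Δd′ = -1.83

A: z(0.5375) = 0.094, z(0.2125) = -0.798, d' = 0.892
B: z(0.9500) = 1.645, z(0.1406) = -1.078, d' = 2.723
Δd' = d'_A − d'_B = 0.892 − 2.723 = -1.831
B has the higher sensitivity.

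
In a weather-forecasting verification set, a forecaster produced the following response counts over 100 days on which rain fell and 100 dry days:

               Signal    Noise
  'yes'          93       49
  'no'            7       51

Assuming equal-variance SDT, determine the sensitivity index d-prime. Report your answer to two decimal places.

d-prime = 1.50

H = 93/100 = 0.9300
FA = 49/100 = 0.4900
Φ⁻¹(H) = Φ⁻¹(0.9300) = 1.4758
Φ⁻¹(FA) = Φ⁻¹(0.4900) = -0.0251
d' = z(H) − z(FA) = 1.4758 − (-0.0251) = 1.5009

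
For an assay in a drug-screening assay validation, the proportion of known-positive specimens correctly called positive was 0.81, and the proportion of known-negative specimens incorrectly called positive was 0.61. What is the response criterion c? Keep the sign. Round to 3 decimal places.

c = -0.579

z(H) = 0.8779
z(FA) = 0.2793
c = −½·[z(H) + z(FA)] = −0.5 × (0.8779 + 0.2793) = -0.5786
c < 0: the assay has a liberal response bias.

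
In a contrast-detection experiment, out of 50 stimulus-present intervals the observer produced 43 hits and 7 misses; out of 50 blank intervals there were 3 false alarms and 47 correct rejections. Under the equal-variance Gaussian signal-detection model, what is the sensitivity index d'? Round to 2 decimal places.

H = 43/50 = 0.8600
FA = 3/50 = 0.0600
z(H) = z(0.8600) = 1.0803
z(FA) = z(0.0600) = -1.5548
d' = z(H) − z(FA) = 1.0803 − (-1.5548) = 2.6351

d' = 2.64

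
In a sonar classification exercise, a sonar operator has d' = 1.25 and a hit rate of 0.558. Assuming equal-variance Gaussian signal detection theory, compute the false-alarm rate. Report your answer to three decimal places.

false-alarm rate = 0.135

z(hit rate) = z(0.558) = 0.1459
z(FA) = z(H) − d' = 0.1459 − 1.25 = -1.1041
false-alarm rate = Φ(-1.1041) = 0.1348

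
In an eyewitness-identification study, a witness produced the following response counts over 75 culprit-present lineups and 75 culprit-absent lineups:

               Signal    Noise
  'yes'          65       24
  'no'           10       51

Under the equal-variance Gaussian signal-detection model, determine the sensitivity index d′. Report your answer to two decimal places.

d′ = 1.58

H = 65/75 = 0.8667
FA = 24/75 = 0.3200
z(0.8667) = 1.1109, z(0.3200) = -0.4677
d' = z(H) − z(FA) = 1.1109 − (-0.4677) = 1.5786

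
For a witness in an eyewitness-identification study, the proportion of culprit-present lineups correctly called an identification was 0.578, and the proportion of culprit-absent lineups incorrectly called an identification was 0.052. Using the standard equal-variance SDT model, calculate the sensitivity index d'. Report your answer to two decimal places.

d' = 1.82

z(0.578) = 0.1968, z(0.052) = -1.6258
d' = z(H) − z(FA) = 0.1968 − (-1.6258) = 1.8226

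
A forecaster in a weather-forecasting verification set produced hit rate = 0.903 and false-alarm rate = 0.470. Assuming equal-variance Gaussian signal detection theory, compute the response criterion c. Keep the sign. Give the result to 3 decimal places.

z(H) = z(0.903) = 1.2988
z(FA) = z(0.470) = -0.0753
c = −½·[z(H) + z(FA)] = −0.5 × (1.2988 + (-0.0753)) = -0.61175

c = -0.612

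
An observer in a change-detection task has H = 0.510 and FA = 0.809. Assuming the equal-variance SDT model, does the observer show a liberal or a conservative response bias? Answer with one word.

z(H) = 0.025, z(FA) = 0.874
c = −½·(z(H) + z(FA)) = -0.4495
c < 0 → liberal criterion (biased toward responding “yes”).

liberal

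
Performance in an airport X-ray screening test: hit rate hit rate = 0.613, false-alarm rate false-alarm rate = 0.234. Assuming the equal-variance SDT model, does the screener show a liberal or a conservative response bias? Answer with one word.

conservative

z(H) = 0.287, z(FA) = -0.726
c = −½·(z(H) + z(FA)) = 0.2195
c > 0 → conservative criterion (biased toward responding “no”).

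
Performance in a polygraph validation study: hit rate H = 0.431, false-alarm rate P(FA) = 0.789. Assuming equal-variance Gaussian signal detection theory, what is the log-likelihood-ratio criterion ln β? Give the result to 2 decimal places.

ln β = 0.31

z(0.431) = -0.174, z(0.789) = 0.803
ln β = −½·[z(H)² − z(FA)²] = −0.5 × (0.030 − 0.645) = 0.3075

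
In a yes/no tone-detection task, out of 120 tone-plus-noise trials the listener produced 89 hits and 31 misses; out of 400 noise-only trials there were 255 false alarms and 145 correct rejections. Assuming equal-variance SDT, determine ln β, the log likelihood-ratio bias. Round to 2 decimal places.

ln β = -0.15

H = 89/120 = 0.7417
FA = 255/400 = 0.6375
Φ⁻¹(H) = Φ⁻¹(0.7417) = 0.649
Φ⁻¹(FA) = Φ⁻¹(0.6375) = 0.352
ln β = −½·[z(H)² − z(FA)²] = −0.5 × (0.421 − 0.124) = -0.1485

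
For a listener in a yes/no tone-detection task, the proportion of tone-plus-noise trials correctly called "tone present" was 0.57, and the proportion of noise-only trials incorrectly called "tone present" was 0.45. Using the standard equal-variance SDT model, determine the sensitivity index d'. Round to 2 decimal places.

d' = 0.30

Φ⁻¹(H) = Φ⁻¹(0.57) = 0.176
Φ⁻¹(FA) = Φ⁻¹(0.45) = -0.126
d' = z(H) − z(FA) = 0.176 − (-0.126) = 0.302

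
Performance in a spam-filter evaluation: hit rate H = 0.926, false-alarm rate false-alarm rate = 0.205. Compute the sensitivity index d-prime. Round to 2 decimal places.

z(H) = z(0.926) = 1.447
z(FA) = z(0.205) = -0.824
d' = z(H) − z(FA) = 1.447 − (-0.824) = 2.271

d-prime = 2.27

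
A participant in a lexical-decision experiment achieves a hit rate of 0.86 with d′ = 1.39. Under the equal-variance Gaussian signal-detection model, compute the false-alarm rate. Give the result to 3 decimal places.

false-alarm rate = 0.378

z(hit rate) = z(0.86) = 1.0803
z(FA) = z(H) − d' = 1.0803 − 1.39 = -0.3097
false-alarm rate = Φ(-0.3097) = 0.3784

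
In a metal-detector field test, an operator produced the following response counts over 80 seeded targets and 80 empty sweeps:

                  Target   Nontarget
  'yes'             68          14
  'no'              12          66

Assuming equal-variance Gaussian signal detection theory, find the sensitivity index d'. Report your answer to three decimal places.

d' = 1.971

H = 68/80 = 0.8500
FA = 14/80 = 0.1750
z(H) = z(0.8500) = 1.0364
z(FA) = z(0.1750) = -0.9346
d' = z(H) − z(FA) = 1.0364 − (-0.9346) = 1.9710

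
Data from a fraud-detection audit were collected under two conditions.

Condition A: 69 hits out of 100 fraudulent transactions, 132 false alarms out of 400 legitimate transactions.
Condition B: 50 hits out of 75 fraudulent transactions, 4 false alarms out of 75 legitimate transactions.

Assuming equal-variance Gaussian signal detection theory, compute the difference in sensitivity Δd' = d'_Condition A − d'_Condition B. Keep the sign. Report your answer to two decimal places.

Condition A: z(0.6900) = 0.496, z(0.3300) = -0.440, d' = 0.936
Condition B: z(0.6667) = 0.431, z(0.0533) = -1.614, d' = 2.045
Δd' = d'_Condition A − d'_Condition B = 0.936 − 2.045 = -1.109
Condition B has the higher sensitivity.

Δd' = -1.11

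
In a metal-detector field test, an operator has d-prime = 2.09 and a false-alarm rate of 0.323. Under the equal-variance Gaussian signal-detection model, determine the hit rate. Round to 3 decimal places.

z(false-alarm rate) = z(0.323) = -0.4593
z(H) = z(FA) + d' = -0.4593 + 2.09 = 1.6307
hit rate = Φ(1.6307) = 0.9485

hit rate = 0.949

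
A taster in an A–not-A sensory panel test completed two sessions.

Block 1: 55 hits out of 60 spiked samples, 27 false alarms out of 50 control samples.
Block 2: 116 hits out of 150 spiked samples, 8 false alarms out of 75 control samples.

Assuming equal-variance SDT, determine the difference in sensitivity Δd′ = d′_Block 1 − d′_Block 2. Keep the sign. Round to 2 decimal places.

Δd′ = -0.71

Block 1: z(0.9167) = 1.383, z(0.5400) = 0.100, d' = 1.283
Block 2: z(0.7733) = 0.750, z(0.1067) = -1.244, d' = 1.994
Δd' = d'_Block 1 − d'_Block 2 = 1.283 − 1.994 = -0.711
Block 2 has the higher sensitivity.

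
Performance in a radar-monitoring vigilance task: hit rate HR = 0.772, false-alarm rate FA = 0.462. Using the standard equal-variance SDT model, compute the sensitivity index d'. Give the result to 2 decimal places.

Φ⁻¹(H) = Φ⁻¹(0.772) = 0.745
Φ⁻¹(FA) = Φ⁻¹(0.462) = -0.095
d' = z(H) − z(FA) = 0.745 − (-0.095) = 0.840

d' = 0.84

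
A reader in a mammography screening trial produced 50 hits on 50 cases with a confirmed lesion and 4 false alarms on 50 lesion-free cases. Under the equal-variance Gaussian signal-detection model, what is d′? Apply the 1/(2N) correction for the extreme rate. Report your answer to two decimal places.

d′ = 3.73

The hit rate is 50/50 = 1, so apply the 1/(2N) correction: H → 1 − 1/(2·50) = 0.99000.
z(H) = z(0.99000) = 2.326
z(FA) = z(0.08000) = -1.405
d' = 2.326 − (-1.405) = 3.731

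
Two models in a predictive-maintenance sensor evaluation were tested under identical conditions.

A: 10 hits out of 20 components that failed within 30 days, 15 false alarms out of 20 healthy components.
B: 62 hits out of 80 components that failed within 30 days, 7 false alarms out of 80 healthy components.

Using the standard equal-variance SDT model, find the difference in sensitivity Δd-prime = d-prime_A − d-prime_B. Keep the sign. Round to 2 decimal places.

A: z(0.5000) = 0.000, z(0.7500) = 0.674, d' = -0.674
B: z(0.7750) = 0.755, z(0.0875) = -1.356, d' = 2.111
Δd' = d'_A − d'_B = -0.674 − 2.111 = -2.785
B has the higher sensitivity.

Δd-prime = -2.79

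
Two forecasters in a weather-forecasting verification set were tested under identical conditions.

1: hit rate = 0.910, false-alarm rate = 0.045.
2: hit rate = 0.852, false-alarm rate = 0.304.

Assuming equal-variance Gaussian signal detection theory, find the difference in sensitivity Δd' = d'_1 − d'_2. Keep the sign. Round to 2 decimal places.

1: z(0.910) = 1.341, z(0.045) = -1.695, d' = 3.036
2: z(0.852) = 1.045, z(0.304) = -0.513, d' = 1.558
Δd' = d'_1 − d'_2 = 3.036 − 1.558 = 1.478
1 has the higher sensitivity.

Δd' = 1.48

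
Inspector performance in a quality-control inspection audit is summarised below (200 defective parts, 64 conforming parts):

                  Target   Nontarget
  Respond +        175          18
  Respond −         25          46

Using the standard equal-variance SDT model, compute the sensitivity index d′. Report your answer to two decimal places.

H = 175/200 = 0.8750
FA = 18/64 = 0.2812
z(0.8750) = 1.150, z(0.2812) = -0.579
d' = z(H) − z(FA) = 1.150 − (-0.579) = 1.729

d′ = 1.73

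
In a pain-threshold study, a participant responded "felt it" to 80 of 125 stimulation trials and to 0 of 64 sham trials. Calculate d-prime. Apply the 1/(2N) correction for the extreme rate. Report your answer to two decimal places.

The false-alarm rate is 0/64 = 0, so apply the 1/(2N) correction: FA → 1/(2·64) = 0.00781.
z(H) = z(0.64000) = 0.358
z(FA) = z(0.00781) = -2.418
d' = 0.358 − (-2.418) = 2.776

d-prime = 2.78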